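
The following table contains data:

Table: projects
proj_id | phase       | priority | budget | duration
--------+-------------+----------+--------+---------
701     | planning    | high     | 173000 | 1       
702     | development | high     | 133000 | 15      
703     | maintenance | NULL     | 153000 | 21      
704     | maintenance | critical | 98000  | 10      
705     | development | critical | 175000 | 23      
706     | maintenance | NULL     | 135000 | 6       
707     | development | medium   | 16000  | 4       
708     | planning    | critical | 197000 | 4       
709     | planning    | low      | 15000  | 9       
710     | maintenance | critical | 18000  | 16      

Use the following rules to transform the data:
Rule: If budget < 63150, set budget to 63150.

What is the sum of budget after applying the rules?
1253450

Step 1: 3 records have budget < 63150
Step 2: These records originally summed to 49000
Step 3: After setting to minimum: 3 × 63150 = 189450
Step 4: Unaffected records sum: 1064000
Step 5: Final sum = 189450 + 1064000 = 1253450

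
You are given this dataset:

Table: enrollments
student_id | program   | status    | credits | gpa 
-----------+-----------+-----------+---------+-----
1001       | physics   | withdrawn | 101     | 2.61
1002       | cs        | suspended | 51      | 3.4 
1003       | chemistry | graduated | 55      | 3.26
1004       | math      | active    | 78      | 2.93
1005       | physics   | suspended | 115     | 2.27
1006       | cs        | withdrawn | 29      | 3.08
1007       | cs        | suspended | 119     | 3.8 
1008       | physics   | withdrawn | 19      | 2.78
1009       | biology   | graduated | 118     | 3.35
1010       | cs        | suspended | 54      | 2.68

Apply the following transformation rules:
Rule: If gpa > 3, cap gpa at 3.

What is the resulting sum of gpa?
28.27

Step 1: 5 records have gpa > 3
Step 2: These records originally summed to 16.89
Step 3: After capping: 5 × 3 = 15
Step 4: Unaffected records sum: 13.27
Step 5: Final sum = 15 + 13.27 = 28.27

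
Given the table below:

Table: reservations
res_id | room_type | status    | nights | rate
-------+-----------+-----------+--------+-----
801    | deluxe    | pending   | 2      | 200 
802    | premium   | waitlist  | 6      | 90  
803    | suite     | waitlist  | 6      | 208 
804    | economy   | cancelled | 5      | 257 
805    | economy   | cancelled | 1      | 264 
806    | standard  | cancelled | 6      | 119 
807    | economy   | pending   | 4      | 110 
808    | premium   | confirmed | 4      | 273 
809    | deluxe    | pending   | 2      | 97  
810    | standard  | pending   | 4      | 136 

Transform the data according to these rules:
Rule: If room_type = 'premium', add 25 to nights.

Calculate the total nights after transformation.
90

Step 1: Count records where room_type = 'premium': 2
Step 2: Total bonus added: 2 × 25 = 50
Step 3: Original sum of nights: 40
Step 4: Final sum = 40 + 50 = 90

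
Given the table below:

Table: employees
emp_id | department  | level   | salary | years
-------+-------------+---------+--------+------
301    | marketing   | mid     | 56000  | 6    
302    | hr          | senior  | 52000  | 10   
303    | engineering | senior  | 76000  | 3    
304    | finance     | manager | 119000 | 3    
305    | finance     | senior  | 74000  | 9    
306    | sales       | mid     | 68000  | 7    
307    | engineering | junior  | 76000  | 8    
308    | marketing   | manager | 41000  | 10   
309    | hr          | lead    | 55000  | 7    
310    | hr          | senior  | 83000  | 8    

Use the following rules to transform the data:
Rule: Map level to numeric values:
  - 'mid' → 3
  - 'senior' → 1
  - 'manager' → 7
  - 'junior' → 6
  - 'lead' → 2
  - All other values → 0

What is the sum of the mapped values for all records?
32

Step 1: Apply mapping to each record
Step 2: Count by status:
  'mid': 2 records × 3 = 6
  'senior': 4 records × 1 = 4
  'manager': 2 records × 7 = 14
  'junior': 1 records × 6 = 6
  'lead': 1 records × 2 = 2
Step 3: Sum all mapped values = 32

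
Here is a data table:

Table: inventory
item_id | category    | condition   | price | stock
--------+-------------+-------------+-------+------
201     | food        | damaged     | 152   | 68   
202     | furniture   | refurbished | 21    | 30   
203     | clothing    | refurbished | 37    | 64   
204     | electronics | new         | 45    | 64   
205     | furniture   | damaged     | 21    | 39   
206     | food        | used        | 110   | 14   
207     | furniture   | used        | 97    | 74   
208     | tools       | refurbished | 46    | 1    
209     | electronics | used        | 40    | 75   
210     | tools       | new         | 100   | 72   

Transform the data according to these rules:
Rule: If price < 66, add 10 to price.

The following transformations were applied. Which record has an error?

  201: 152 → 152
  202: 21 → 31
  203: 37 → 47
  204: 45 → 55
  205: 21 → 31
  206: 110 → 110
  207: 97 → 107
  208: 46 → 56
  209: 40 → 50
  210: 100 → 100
Record 207 has an error. The correct transformed value should be 97, not 107.

Step 1: Check each record against the rule
Step 2: Record 207 has price = 97
Step 3: Since 97 >= 66, the bonus should not have been applied
Step 4: Correct value = 97, but claimed value = 107
Conclusion: Record 207 has the error.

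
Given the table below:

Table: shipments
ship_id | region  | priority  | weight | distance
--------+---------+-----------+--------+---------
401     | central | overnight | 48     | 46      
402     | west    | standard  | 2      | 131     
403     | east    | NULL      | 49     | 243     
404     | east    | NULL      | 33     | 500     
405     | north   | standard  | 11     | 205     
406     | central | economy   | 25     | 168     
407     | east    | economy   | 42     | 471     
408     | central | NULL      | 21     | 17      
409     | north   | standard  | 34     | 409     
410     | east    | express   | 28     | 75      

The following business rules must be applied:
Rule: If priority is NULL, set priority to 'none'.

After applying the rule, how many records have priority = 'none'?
3

Step 1: Count records where priority IS NULL
Step 2: Found 3 records with NULL priority
Step 3: These records will have priority set to 'none'
Step 4: Records already having priority = 'none': 0
Step 5: Answer: 3 + 0 = 3 records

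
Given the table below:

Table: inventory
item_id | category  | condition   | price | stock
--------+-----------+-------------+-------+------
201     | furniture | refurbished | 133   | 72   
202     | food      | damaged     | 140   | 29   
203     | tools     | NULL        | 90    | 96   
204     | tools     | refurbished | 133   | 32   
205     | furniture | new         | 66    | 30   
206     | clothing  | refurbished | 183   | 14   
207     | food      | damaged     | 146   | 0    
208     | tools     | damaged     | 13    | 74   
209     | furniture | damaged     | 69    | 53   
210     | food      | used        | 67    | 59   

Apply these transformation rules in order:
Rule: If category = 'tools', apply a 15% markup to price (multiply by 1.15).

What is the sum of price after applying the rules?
1075.4

Step 1: Records with category = 'tools' have total price = 236
Step 2: Apply multiplier: 236 × 1.15 = 271.4
Step 3: Other records total: 804
Step 4: Final sum = 271.4 + 804 = 1075.4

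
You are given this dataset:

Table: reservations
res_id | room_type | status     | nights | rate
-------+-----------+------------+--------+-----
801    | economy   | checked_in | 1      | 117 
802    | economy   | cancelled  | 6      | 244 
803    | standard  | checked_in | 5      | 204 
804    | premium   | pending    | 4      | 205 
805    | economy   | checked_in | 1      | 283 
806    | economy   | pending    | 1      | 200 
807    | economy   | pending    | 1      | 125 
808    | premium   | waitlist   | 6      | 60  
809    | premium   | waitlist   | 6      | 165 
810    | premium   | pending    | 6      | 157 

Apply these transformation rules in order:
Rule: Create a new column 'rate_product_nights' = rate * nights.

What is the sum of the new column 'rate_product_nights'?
6321

Step 1: For each record, compute rate * nights
Example calculations:
  117 * 1 = 117
  244 * 6 = 1464
  204 * 5 = 1020
  ...
Step 2: Sum all derived values
Step 3: Total = 6321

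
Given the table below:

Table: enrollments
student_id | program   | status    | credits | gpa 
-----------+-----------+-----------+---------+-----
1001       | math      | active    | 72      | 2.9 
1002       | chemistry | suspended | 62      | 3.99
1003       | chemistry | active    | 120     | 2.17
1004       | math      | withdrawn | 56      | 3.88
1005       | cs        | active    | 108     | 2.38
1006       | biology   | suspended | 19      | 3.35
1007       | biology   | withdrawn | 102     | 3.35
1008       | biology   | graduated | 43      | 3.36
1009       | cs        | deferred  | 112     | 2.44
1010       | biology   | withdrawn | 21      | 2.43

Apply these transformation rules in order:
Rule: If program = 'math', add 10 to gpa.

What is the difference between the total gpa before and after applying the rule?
20.0

Step 1: Original sum of gpa = 30.25
Step 2: 2 records have program = 'math'
Step 3: Each affected record changes by 10
Step 4: Total change = 2 × 10 = 20
Step 5: New sum = 30.25 + 20 = 50.25
Step 6: Difference = |50.25 - 30.25| = 20.0
        (Sum increased by 20.0)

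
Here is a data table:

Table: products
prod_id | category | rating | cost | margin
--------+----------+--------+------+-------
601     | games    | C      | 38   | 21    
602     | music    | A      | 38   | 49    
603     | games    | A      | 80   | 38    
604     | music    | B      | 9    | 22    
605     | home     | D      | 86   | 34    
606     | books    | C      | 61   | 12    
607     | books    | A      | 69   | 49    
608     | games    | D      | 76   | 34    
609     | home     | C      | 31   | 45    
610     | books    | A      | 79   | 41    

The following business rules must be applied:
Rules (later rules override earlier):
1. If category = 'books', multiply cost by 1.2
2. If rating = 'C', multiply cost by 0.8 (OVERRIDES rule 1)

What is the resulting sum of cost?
570.6

Step 1: Rule 2 takes priority for records with rating = 'C'
  - 3 records: 130 × 0.8 = 104.0
Step 2: Rule 1 applies to remaining records with category = 'books'
  - 2 records: 148 × 1.2 = 177.6
Step 3: Other records unchanged: 289
Step 4: Final sum = 104.0 + 177.6 + 289 = 570.6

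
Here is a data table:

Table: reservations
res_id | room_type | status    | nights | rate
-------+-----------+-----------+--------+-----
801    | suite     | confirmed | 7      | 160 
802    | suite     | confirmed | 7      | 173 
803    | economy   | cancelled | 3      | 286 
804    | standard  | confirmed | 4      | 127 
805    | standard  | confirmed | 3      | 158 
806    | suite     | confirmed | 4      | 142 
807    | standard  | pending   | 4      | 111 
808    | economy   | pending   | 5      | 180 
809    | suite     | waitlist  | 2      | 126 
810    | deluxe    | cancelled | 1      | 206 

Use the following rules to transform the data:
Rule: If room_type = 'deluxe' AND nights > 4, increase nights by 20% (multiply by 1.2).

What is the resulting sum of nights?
40

Step 1: Find records where room_type = 'deluxe' AND nights > 4
Step 2: 0 records match, summing to 0
Step 3: After multiplier: 0 × 1.2 = 0.0
Step 4: Unaffected records sum: 40
Step 5: Final sum = 0.0 + 40 = 40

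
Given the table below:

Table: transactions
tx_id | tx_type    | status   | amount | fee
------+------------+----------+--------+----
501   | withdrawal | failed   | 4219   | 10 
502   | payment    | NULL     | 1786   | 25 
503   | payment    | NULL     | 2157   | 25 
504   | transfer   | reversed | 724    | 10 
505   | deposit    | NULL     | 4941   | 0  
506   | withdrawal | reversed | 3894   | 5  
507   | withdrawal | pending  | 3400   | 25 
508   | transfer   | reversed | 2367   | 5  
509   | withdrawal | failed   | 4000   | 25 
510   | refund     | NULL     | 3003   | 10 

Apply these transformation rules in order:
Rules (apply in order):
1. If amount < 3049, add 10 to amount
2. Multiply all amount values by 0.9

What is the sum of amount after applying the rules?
27486.9

Step 1: Apply Rule 1 - Add 10 to records with amount < 3049
  - 5 records affected: 10037 + (5 × 10) = 10087
  - Unaffected records: 20454
  - Sum after Rule 1: 30541
Step 2: Apply Rule 2 - Multiply all by 0.9
  - 30541 × 0.9 = 27486.9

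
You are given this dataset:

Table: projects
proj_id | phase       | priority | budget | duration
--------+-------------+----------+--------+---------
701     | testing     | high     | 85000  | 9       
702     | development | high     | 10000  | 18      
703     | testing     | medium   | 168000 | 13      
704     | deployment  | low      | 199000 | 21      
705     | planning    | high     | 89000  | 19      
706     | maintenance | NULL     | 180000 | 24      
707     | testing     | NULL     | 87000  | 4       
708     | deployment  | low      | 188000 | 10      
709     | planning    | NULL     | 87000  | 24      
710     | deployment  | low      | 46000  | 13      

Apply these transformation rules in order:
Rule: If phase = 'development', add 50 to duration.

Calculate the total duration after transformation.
205

Step 1: Count records where phase = 'development': 1
Step 2: Total bonus added: 1 × 50 = 50
Step 3: Original sum of duration: 155
Step 4: Final sum = 155 + 50 = 205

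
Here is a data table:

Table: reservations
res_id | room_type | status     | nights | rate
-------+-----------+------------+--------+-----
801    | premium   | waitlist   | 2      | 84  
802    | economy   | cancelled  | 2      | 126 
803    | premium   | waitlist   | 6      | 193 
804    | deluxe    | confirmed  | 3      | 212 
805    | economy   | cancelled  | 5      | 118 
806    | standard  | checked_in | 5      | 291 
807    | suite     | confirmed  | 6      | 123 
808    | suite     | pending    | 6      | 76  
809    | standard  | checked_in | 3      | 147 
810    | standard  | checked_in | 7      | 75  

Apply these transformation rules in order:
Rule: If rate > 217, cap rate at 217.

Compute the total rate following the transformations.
1371

Step 1: 1 records have rate > 217
Step 2: These records originally summed to 291
Step 3: After capping: 1 × 217 = 217
Step 4: Unaffected records sum: 1154
Step 5: Final sum = 217 + 1154 = 1371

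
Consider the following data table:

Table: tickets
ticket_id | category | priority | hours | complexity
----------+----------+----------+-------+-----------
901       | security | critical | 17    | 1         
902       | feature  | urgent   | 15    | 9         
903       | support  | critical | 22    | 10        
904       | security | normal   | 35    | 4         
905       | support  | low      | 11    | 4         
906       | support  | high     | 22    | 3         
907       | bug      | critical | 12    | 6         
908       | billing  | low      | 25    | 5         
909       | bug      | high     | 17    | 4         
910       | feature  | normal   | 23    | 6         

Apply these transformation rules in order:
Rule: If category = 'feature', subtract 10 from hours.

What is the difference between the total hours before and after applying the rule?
20

Step 1: Original sum of hours = 199
Step 2: 2 records have category = 'feature'
Step 3: Each affected record changes by -10
Step 4: Total change = 2 × -10 = -20
Step 5: New sum = 199 + -20 = 179
Step 6: Difference = |179 - 199| = 20
        (Sum decreased by 20)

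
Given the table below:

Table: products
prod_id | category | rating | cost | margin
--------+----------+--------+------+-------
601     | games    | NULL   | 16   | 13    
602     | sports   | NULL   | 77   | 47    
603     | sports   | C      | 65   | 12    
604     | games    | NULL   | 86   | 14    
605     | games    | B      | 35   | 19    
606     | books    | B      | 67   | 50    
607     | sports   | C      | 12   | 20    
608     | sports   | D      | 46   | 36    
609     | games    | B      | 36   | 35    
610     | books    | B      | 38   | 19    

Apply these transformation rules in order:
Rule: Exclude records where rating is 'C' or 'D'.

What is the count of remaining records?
7

Step 1: Count records to exclude
  - 2 (C) + 1 (D) = 3 records
Step 2: Total records: 10
Step 3: Remaining = 10 - 3 = 7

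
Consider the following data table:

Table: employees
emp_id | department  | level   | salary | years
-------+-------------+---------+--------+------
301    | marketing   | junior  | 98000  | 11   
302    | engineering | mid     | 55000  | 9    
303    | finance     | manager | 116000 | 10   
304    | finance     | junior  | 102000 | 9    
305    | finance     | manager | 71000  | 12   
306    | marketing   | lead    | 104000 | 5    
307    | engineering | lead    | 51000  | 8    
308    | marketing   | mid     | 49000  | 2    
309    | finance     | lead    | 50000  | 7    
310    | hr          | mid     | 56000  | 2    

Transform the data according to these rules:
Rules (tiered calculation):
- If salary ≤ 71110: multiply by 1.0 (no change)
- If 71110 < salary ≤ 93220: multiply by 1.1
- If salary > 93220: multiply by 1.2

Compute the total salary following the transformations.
836000.0

Step 1: Tier 1 (salary ≤ 71110): 6 records, sum = 332000 × 1.0 = 332000.0
Step 2: Tier 2 (71110 < salary ≤ 93220): 0 records, sum = 0 × 1.1 = 0.0
Step 3: Tier 3 (salary > 93220): 4 records, sum = 420000 × 1.2 = 504000.0
Step 4: Final sum = 332000.0 + 0.0 + 504000.0 = 836000.0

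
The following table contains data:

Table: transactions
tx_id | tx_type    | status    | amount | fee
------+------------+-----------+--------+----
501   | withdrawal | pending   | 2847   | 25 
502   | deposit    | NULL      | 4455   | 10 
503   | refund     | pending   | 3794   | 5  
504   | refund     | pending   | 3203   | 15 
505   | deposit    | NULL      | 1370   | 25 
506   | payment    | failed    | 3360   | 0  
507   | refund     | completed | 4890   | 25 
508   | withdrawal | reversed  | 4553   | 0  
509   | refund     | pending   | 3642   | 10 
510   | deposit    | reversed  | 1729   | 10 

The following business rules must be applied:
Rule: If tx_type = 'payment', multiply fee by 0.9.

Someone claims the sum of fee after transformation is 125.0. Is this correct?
Yes, the result is correct.

Step 1: Calculate the correct sum after transformation
Step 2: Apply multiplier 0.9 to records where tx_type = 'payment'
Step 3: Correct result = 125.0
Step 4: Claimed result = 125.0
Step 5: 125.0 = 125.0 ✓
Conclusion: The claimed result is correct.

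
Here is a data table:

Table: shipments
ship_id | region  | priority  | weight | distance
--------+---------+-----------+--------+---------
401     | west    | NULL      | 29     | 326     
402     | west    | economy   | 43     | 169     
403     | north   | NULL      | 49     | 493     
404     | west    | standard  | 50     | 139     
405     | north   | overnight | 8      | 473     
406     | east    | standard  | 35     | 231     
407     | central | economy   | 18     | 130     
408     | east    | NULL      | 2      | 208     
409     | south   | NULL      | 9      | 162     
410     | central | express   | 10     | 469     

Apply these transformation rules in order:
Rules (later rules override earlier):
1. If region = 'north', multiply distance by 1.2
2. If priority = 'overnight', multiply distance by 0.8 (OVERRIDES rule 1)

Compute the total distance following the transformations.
2804.0

Step 1: Rule 2 takes priority for records with priority = 'overnight'
  - 1 records: 473 × 0.8 = 378.4
Step 2: Rule 1 applies to remaining records with region = 'north'
  - 1 records: 493 × 1.2 = 591.6
Step 3: Other records unchanged: 1834
Step 4: Final sum = 378.4 + 591.6 + 1834 = 2804.0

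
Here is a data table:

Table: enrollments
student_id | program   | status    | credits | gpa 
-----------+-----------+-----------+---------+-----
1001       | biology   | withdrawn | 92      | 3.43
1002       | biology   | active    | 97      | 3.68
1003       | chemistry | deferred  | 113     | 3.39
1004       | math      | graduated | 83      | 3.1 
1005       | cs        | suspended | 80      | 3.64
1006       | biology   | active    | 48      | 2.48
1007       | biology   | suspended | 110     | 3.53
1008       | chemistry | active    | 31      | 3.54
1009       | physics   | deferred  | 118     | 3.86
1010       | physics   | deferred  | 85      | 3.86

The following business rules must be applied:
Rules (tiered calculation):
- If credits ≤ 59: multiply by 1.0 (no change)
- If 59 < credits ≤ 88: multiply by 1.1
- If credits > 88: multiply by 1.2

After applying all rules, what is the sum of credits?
987.8

Step 1: Tier 1 (credits ≤ 59): 2 records, sum = 79 × 1.0 = 79.0
Step 2: Tier 2 (59 < credits ≤ 88): 3 records, sum = 248 × 1.1 = 272.8
Step 3: Tier 3 (credits > 88): 5 records, sum = 530 × 1.2 = 636.0
Step 4: Final sum = 79.0 + 272.8 + 636.0 = 987.8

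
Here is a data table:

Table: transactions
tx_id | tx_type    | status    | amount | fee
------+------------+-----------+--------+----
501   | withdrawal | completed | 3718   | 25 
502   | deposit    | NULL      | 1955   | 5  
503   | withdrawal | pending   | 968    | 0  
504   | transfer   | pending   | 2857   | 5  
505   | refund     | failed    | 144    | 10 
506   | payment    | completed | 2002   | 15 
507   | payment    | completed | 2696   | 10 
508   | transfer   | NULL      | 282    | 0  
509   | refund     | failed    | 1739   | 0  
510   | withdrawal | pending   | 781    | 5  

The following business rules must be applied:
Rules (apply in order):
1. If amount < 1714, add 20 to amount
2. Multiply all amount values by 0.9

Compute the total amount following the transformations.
15499.8

Step 1: Apply Rule 1 - Add 20 to records with amount < 1714
  - 4 records affected: 2175 + (4 × 20) = 2255
  - Unaffected records: 14967
  - Sum after Rule 1: 17222
Step 2: Apply Rule 2 - Multiply all by 0.9
  - 17222 × 0.9 = 15499.8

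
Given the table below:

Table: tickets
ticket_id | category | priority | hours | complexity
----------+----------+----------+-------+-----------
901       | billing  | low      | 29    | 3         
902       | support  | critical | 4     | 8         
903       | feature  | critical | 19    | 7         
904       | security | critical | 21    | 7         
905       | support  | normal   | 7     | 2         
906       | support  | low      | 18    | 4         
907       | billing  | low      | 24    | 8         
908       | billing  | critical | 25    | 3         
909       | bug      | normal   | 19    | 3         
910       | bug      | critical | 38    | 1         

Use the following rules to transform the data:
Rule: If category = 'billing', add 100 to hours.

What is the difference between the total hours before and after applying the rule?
300

Step 1: Original sum of hours = 204
Step 2: 3 records have category = 'billing'
Step 3: Each affected record changes by 100
Step 4: Total change = 3 × 100 = 300
Step 5: New sum = 204 + 300 = 504
Step 6: Difference = |504 - 204| = 300
        (Sum increased by 300)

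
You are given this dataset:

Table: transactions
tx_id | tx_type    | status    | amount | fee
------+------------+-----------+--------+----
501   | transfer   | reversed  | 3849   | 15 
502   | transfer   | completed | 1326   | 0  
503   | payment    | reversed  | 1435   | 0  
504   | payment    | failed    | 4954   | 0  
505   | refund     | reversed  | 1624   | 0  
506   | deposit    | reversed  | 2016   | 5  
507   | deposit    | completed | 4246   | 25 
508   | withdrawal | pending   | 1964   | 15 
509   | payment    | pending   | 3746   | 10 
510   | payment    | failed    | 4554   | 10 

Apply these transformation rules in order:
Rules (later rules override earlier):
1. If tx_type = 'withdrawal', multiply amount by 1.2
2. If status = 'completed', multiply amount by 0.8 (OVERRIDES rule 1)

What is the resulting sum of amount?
28992.4

Step 1: Rule 2 takes priority for records with status = 'completed'
  - 2 records: 5572 × 0.8 = 4457.6
Step 2: Rule 1 applies to remaining records with tx_type = 'withdrawal'
  - 1 records: 1964 × 1.2 = 2356.8
Step 3: Other records unchanged: 22178
Step 4: Final sum = 4457.6 + 2356.8 + 22178 = 28992.4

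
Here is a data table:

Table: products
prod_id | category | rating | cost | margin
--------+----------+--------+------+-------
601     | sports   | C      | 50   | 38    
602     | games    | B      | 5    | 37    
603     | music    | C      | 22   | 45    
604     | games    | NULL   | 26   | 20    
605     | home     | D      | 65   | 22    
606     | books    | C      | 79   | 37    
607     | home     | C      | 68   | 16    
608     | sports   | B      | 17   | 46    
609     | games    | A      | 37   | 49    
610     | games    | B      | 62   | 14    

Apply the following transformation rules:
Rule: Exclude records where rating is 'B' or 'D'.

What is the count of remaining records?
6

Step 1: Count records to exclude
  - 3 (B) + 1 (D) = 4 records
Step 2: Total records: 10
Step 3: Remaining = 10 - 4 = 6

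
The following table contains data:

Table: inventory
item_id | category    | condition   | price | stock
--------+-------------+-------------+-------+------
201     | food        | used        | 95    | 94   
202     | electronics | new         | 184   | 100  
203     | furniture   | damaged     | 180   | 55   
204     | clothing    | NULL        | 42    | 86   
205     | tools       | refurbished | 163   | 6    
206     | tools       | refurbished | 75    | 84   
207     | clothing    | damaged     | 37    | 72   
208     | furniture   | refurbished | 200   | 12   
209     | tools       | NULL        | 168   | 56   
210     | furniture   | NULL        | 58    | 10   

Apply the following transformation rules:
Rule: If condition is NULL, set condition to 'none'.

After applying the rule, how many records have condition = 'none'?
3

Step 1: Count records where condition IS NULL
Step 2: Found 3 records with NULL condition
Step 3: These records will have condition set to 'none'
Step 4: Records already having condition = 'none': 0
Step 5: Answer: 3 + 0 = 3 records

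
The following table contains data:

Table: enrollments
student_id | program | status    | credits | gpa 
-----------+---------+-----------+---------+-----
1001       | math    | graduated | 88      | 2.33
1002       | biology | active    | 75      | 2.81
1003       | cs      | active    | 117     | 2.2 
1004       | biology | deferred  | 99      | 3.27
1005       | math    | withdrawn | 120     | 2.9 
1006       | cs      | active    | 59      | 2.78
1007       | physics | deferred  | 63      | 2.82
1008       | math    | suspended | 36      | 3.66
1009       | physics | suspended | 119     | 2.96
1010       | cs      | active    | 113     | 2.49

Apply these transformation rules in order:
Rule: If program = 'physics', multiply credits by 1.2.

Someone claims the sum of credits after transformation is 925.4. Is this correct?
Yes, the result is correct.

Step 1: Calculate the correct sum after transformation
Step 2: Apply multiplier 1.2 to records where program = 'physics'
Step 3: Correct result = 925.4
Step 4: Claimed result = 925.4
Step 5: 925.4 = 925.4 ✓
Conclusion: The claimed result is correct.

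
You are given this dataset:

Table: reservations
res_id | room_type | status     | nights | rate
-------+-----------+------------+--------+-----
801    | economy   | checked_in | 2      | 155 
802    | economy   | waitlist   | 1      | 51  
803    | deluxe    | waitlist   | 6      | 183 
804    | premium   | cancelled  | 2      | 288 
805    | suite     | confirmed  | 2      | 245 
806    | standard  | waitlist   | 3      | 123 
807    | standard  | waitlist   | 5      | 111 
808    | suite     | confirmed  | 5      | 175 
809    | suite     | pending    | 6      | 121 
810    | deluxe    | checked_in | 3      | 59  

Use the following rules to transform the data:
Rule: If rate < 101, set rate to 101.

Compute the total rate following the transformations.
1603

Step 1: 2 records have rate < 101
Step 2: These records originally summed to 110
Step 3: After setting to minimum: 2 × 101 = 202
Step 4: Unaffected records sum: 1401
Step 5: Final sum = 202 + 1401 = 1603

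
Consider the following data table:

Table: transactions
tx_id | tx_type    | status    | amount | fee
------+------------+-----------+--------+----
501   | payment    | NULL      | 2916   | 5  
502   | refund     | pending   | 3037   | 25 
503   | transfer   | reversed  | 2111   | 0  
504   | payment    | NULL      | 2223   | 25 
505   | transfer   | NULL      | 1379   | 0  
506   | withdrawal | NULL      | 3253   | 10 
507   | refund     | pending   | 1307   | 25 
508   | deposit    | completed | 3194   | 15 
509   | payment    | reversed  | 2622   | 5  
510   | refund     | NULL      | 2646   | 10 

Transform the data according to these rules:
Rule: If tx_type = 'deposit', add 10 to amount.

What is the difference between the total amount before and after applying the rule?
10

Step 1: Original sum of amount = 24688
Step 2: 1 records have tx_type = 'deposit'
Step 3: Each affected record changes by 10
Step 4: Total change = 1 × 10 = 10
Step 5: New sum = 24688 + 10 = 24698
Step 6: Difference = |24698 - 24688| = 10
        (Sum increased by 10)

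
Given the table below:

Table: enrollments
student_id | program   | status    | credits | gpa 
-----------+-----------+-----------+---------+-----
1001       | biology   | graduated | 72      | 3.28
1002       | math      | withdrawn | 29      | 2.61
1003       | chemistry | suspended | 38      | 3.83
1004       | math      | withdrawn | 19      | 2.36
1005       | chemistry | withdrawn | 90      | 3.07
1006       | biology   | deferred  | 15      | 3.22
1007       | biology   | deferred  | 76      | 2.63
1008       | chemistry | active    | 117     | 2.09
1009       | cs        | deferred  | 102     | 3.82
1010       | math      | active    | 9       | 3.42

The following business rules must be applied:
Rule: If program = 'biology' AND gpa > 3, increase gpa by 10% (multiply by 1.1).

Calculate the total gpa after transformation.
30.98

Step 1: Find records where program = 'biology' AND gpa > 3
Step 2: 2 records match, summing to 6.5
Step 3: After multiplier: 6.5 × 1.1 = 7.15
Step 4: Unaffected records sum: 23.83
Step 5: Final sum = 7.15 + 23.83 = 30.98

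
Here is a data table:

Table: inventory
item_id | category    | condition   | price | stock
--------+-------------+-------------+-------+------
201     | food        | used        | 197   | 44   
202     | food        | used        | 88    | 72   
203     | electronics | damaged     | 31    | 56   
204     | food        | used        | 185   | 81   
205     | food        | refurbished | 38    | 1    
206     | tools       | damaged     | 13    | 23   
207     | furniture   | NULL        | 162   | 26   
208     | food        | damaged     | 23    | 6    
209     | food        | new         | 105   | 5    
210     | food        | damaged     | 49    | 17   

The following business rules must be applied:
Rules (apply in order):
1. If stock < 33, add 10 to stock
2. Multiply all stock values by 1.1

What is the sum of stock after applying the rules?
430.1

Step 1: Apply Rule 1 - Add 10 to records with stock < 33
  - 6 records affected: 78 + (6 × 10) = 138
  - Unaffected records: 253
  - Sum after Rule 1: 391
Step 2: Apply Rule 2 - Multiply all by 1.1
  - 391 × 1.1 = 430.1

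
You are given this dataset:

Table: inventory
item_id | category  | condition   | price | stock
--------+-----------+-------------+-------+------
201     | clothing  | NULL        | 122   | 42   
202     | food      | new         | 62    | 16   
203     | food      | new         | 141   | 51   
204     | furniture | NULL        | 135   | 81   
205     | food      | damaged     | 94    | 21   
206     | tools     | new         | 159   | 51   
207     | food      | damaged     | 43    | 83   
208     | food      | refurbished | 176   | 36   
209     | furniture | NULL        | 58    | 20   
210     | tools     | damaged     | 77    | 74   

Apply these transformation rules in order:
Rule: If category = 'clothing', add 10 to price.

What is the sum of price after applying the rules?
1077

Step 1: Count records where category = 'clothing': 1
Step 2: Total bonus added: 1 × 10 = 10
Step 3: Original sum of price: 1067
Step 4: Final sum = 1067 + 10 = 1077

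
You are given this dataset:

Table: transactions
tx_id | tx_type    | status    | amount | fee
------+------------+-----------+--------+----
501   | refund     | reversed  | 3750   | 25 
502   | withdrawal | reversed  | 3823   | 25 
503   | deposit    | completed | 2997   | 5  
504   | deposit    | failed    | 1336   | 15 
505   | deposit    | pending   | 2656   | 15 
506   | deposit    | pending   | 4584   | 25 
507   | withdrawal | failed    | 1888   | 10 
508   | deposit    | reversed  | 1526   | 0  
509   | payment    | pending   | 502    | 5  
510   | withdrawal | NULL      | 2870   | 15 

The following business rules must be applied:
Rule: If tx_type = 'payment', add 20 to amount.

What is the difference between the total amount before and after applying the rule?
20

Step 1: Original sum of amount = 25932
Step 2: 1 records have tx_type = 'payment'
Step 3: Each affected record changes by 20
Step 4: Total change = 1 × 20 = 20
Step 5: New sum = 25932 + 20 = 25952
Step 6: Difference = |25952 - 25932| = 20
        (Sum increased by 20)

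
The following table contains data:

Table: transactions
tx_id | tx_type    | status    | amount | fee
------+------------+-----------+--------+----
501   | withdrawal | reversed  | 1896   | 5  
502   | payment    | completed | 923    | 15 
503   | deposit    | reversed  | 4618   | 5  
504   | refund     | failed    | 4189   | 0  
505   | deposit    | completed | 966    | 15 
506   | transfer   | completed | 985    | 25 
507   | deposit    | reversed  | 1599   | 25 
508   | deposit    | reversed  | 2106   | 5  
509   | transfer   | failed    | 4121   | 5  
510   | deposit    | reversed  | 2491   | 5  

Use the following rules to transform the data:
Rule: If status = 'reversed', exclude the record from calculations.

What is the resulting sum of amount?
11184

Step 1: Identify records where status = 'reversed'
Step 2: The excluded records sum to 12710
Step 3: Original total amount = 23894
Step 4: Remaining total = 23894 - 12710 = 11184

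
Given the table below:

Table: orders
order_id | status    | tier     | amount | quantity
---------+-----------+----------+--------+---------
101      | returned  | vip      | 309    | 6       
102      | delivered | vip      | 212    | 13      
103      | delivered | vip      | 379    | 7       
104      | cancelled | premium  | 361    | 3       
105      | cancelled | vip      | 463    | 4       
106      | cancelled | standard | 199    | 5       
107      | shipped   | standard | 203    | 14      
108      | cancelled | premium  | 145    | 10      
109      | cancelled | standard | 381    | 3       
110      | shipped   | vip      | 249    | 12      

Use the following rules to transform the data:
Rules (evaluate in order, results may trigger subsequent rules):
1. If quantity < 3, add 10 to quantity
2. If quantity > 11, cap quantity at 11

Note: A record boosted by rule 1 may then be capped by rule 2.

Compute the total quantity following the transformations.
71

Step 1: Apply rule 1 to records with quantity < 3
  - 0 records get bonus of 10
  - Of these, 0 records then exceed 11 and get capped
Step 2: Apply rule 2 to records with quantity > 11
  - 3 records (original) are capped
Step 3: Calculate final sum = 71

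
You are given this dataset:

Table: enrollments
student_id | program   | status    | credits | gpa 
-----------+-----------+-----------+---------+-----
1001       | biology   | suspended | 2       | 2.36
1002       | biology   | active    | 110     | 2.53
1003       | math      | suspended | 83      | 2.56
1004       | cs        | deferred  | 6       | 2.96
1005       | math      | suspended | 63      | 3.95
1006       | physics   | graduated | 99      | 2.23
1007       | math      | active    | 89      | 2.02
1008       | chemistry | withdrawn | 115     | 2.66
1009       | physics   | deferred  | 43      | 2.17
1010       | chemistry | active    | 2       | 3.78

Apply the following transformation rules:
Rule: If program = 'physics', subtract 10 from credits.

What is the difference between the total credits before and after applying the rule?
20

Step 1: Original sum of credits = 612
Step 2: 2 records have program = 'physics'
Step 3: Each affected record changes by -10
Step 4: Total change = 2 × -10 = -20
Step 5: New sum = 612 + -20 = 592
Step 6: Difference = |592 - 612| = 20
        (Sum decreased by 20)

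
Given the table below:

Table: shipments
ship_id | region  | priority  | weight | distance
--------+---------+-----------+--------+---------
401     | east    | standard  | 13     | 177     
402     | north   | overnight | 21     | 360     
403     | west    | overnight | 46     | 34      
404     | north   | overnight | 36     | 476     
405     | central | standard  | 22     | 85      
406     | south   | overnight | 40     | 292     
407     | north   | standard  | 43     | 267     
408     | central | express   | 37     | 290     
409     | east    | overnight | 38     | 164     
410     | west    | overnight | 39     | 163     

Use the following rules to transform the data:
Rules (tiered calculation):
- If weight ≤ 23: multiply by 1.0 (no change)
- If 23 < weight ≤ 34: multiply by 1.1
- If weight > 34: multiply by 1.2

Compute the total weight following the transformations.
390.8

Step 1: Tier 1 (weight ≤ 23): 3 records, sum = 56 × 1.0 = 56.0
Step 2: Tier 2 (23 < weight ≤ 34): 0 records, sum = 0 × 1.1 = 0.0
Step 3: Tier 3 (weight > 34): 7 records, sum = 279 × 1.2 = 334.8
Step 4: Final sum = 56.0 + 0.0 + 334.8 = 390.8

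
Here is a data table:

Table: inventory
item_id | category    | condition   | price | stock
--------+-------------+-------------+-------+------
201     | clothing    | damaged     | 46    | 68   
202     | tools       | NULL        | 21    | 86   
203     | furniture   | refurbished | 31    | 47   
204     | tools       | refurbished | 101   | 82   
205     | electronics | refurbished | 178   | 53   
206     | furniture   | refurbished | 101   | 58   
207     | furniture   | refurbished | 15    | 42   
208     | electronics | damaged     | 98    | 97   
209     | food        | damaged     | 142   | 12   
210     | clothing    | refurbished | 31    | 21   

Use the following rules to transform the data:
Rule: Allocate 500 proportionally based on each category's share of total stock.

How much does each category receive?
clothing: 78.62, electronics: 132.51, food: 10.6, furniture: 129.86, tools: 148.41

Step 1: Calculate total stock = 566
Step 2: Calculate each category's proportion:
  clothing: 89/566 = 15.72% → 78.62
  electronics: 150/566 = 26.50% → 132.51
  food: 12/566 = 2.12% → 10.6
  furniture: 147/566 = 25.97% → 129.86
  tools: 168/566 = 29.68% → 148.41
Step 3: Verify: sum of allocations ≈ 500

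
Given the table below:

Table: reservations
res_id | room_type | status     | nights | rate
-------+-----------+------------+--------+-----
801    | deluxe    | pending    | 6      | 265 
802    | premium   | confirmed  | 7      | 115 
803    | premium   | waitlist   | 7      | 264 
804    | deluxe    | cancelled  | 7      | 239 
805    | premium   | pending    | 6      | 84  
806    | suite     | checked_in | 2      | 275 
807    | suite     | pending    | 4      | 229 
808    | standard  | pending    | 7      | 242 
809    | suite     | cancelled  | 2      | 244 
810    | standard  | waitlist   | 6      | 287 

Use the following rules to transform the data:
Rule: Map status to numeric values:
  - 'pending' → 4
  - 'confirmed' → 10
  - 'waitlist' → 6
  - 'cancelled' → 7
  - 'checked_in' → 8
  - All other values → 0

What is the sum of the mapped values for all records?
60

Step 1: Apply mapping to each record
Step 2: Count by status:
  'pending': 4 records × 4 = 16
  'confirmed': 1 records × 10 = 10
  'waitlist': 2 records × 6 = 12
  'cancelled': 2 records × 7 = 14
  'checked_in': 1 records × 8 = 8
Step 3: Sum all mapped values = 60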